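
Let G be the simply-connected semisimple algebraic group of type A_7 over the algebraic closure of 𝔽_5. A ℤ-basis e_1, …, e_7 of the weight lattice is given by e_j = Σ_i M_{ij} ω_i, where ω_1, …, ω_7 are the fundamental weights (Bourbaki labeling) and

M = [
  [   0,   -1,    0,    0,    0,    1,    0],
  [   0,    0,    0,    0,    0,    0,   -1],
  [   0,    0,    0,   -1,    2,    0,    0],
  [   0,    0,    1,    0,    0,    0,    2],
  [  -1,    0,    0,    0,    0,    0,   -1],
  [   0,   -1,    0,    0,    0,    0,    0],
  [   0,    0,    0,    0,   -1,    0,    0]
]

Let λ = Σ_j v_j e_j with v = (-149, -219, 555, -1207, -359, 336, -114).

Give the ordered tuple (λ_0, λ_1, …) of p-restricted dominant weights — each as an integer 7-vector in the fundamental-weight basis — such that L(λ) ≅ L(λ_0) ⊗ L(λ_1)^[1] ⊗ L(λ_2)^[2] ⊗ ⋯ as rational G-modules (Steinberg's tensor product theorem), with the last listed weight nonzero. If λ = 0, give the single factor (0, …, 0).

((0, 4, 4, 2, 3, 4, 4), (1, 2, 2, 0, 2, 3, 1), (2, 4, 4, 3, 0, 3, 4), (4, 0, 3, 2, 2, 1, 2))

Compute c_i = Σ_j M_{ij} v_j with v = (-149, -219, 555, -1207, -359, 336, -114):
  c_1 = (0)·(-149) + (-1)·(-219) + 0·555 + (0)·(-1207) + (0)·(-359) + 1·336 + (0)·(-114) = 555
  c_2 = (0)·(-149) + (0)·(-219) + 0·555 + (0)·(-1207) + (0)·(-359) + 0·336 + (-1)·(-114) = 114
  c_3 = (0)·(-149) + (0)·(-219) + 0·555 + (-1)·(-1207) + (2)·(-359) + 0·336 + (0)·(-114) = 489
  c_4 = (0)·(-149) + (0)·(-219) + 1·555 + (0)·(-1207) + (0)·(-359) + 0·336 + (2)·(-114) = 327
  c_5 = (-1)·(-149) + (0)·(-219) + 0·555 + (0)·(-1207) + (0)·(-359) + 0·336 + (-1)·(-114) = 263
  c_6 = (0)·(-149) + (-1)·(-219) + 0·555 + (0)·(-1207) + (0)·(-359) + 0·336 + (0)·(-114) = 219
  c_7 = (0)·(-149) + (0)·(-219) + 0·555 + (0)·(-1207) + (-1)·(-359) + 0·336 + (0)·(-114) = 359
Base-5 expansion of each c_i:
  c_1 = 555 = 0·5^0 + 1·5^1 + 2·5^2 + 4·5^3
  c_2 = 114 = 4·5^0 + 2·5^1 + 4·5^2
  c_3 = 489 = 4·5^0 + 2·5^1 + 4·5^2 + 3·5^3
  c_4 = 327 = 2·5^0 + 0·5^1 + 3·5^2 + 2·5^3
  c_5 = 263 = 3·5^0 + 2·5^1 + 0·5^2 + 2·5^3
  c_6 = 219 = 4·5^0 + 3·5^1 + 3·5^2 + 1·5^3
  c_7 = 359 = 4·5^0 + 1·5^1 + 4·5^2 + 2·5^3
p-restricted factor λ_0 = (0, 4, 4, 2, 3, 4, 4)
p-restricted factor λ_1 = (1, 2, 2, 0, 2, 3, 1)
p-restricted factor λ_2 = (2, 4, 4, 3, 0, 3, 4)
p-restricted factor λ_3 = (4, 0, 3, 2, 2, 1, 2)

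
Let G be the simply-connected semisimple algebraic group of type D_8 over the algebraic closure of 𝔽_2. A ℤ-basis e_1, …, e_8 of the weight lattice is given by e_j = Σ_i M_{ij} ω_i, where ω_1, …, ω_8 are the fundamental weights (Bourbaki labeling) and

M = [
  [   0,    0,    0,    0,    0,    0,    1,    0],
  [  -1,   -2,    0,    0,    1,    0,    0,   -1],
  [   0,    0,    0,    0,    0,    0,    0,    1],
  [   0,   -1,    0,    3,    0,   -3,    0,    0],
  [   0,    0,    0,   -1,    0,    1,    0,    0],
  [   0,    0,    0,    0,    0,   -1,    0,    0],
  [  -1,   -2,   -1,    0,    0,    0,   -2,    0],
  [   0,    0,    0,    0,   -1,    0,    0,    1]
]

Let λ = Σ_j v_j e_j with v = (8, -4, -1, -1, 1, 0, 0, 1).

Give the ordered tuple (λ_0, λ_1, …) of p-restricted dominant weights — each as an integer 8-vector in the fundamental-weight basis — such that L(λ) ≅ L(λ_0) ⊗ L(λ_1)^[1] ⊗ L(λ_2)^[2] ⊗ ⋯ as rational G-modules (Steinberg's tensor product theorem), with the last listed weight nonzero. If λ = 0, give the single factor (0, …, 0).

((0, 0, 1, 1, 1, 0, 1, 0),)

ω-coordinates c = M·v, v = (8, -4, -1, -1, 1, 0, 0, 1):
  c_1 = 0·8 + (0)·(-4) + (0)·(-1) + (0)·(-1) + 0·1 + 0·0 + 1·0 + 0·1 = 0
  c_2 = (-1)·(8) + (-2)·(-4) + (0)·(-1) + (0)·(-1) + 1·1 + 0·0 + 0·0 + (-1)·(1) = 0
  c_3 = 0·8 + (0)·(-4) + (0)·(-1) + (0)·(-1) + 0·1 + 0·0 + 0·0 + 1·1 = 1
  c_4 = 0·8 + (-1)·(-4) + (0)·(-1) + (3)·(-1) + 0·1 + (-3)·(0) + 0·0 + 0·1 = 1
  c_5 = 0·8 + (0)·(-4) + (0)·(-1) + (-1)·(-1) + 0·1 + 1·0 + 0·0 + 0·1 = 1
  c_6 = 0·8 + (0)·(-4) + (0)·(-1) + (0)·(-1) + 0·1 + (-1)·(0) + 0·0 + 0·1 = 0
  c_7 = (-1)·(8) + (-2)·(-4) + (-1)·(-1) + (0)·(-1) + 0·1 + 0·0 + (-2)·(0) + 0·1 = 1
  c_8 = 0·8 + (0)·(-4) + (0)·(-1) + (0)·(-1) + (-1)·(1) + 0·0 + 0·0 + 1·1 = 0
Writing each c_i in base p = 2:
  c_1 = 0
  c_2 = 0
  c_3 = 1 = 1·2^0
  c_4 = 1 = 1·2^0
  c_5 = 1 = 1·2^0
  c_6 = 0
  c_7 = 1 = 1·2^0
  c_8 = 0
λ_0 = (0, 0, 1, 1, 1, 0, 1, 0)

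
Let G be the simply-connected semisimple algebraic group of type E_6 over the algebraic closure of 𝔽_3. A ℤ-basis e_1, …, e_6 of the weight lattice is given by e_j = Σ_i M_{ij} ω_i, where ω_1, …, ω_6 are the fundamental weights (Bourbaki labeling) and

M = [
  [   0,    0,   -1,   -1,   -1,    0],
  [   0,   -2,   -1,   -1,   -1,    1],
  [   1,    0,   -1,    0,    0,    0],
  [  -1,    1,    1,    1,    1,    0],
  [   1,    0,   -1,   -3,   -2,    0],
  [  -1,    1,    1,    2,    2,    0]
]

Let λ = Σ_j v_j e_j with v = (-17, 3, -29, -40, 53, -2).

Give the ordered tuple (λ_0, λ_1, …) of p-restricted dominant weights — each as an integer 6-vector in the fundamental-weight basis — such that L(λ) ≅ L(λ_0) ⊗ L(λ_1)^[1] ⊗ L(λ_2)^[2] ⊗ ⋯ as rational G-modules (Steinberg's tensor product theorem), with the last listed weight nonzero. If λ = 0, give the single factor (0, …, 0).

In the fundamental-weight basis, λ has coordinates c = M·v (v = (-17, 3, -29, -40, 53, -2)):
  c_1 = (0)·(-17) + (0)·(3) + (-1)·(-29) + (-1)·(-40) + (-1)·(53) + (0)·(-2) = 16
  c_2 = (0)·(-17) + (-2)·(3) + (-1)·(-29) + (-1)·(-40) + (-1)·(53) + (1)·(-2) = 8
  c_3 = (1)·(-17) + (0)·(3) + (-1)·(-29) + (0)·(-40) + (0)·(53) + (0)·(-2) = 12
  c_4 = (-1)·(-17) + (1)·(3) + (1)·(-29) + (1)·(-40) + (1)·(53) + (0)·(-2) = 4
  c_5 = (1)·(-17) + (0)·(3) + (-1)·(-29) + (-3)·(-40) + (-2)·(53) + (0)·(-2) = 26
  c_6 = (-1)·(-17) + (1)·(3) + (1)·(-29) + (2)·(-40) + (2)·(53) + (0)·(-2) = 17
p = 3; digits c_i = Σ_j d_{ij}·3^j, 0 ≤ d_{ij} < 3:
  c_1 = 16 = 1·3^0 + 2·3^1 + 1·3^2
  c_2 = 8 = 2·3^0 + 2·3^1
  c_3 = 12 = 0·3^0 + 1·3^1 + 1·3^2
  c_4 = 4 = 1·3^0 + 1·3^1
  c_5 = 26 = 2·3^0 + 2·3^1 + 2·3^2
  c_6 = 17 = 2·3^0 + 2·3^1 + 1·3^2
p-restricted factor λ_0 = (1, 2, 0, 1, 2, 2)
p-restricted factor λ_1 = (2, 2, 1, 1, 2, 2)
p-restricted factor λ_2 = (1, 0, 1, 0, 2, 1)

((1, 2, 0, 1, 2, 2), (2, 2, 1, 1, 2, 2), (1, 0, 1, 0, 2, 1))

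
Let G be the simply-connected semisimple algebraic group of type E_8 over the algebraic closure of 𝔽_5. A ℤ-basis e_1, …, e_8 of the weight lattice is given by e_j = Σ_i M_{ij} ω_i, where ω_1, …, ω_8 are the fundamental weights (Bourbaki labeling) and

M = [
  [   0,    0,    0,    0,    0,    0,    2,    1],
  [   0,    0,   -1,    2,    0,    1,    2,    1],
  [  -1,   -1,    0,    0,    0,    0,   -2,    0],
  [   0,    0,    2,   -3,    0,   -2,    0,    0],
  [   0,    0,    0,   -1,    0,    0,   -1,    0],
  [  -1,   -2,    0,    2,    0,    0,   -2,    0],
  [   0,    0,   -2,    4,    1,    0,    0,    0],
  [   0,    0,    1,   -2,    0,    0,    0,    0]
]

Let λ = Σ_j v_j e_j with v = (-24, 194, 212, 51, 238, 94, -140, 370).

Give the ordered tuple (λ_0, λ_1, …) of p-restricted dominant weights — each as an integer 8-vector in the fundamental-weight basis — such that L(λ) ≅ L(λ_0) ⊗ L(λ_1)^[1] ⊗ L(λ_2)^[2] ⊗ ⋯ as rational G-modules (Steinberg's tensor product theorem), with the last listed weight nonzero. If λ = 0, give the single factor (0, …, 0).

((0, 4, 0, 3, 4, 3, 3, 0), (3, 4, 2, 1, 2, 3, 3, 2), (3, 2, 4, 3, 3, 0, 0, 4))

Compute c_i = Σ_j M_{ij} v_j with v = (-24, 194, 212, 51, 238, 94, -140, 370):
  c_1 = (0)·(-24) + 0·194 + 0·212 + 0·51 + 0·238 + 0·94 + (2)·(-140) + 1·370 = 90
  c_2 = (0)·(-24) + 0·194 + (-1)·(212) + 2·51 + 0·238 + 1·94 + (2)·(-140) + 1·370 = 74
  c_3 = (-1)·(-24) + (-1)·(194) + 0·212 + 0·51 + 0·238 + 0·94 + (-2)·(-140) + 0·370 = 110
  c_4 = (0)·(-24) + 0·194 + 2·212 + (-3)·(51) + 0·238 + (-2)·(94) + (0)·(-140) + 0·370 = 83
  c_5 = (0)·(-24) + 0·194 + 0·212 + (-1)·(51) + 0·238 + 0·94 + (-1)·(-140) + 0·370 = 89
  c_6 = (-1)·(-24) + (-2)·(194) + 0·212 + 2·51 + 0·238 + 0·94 + (-2)·(-140) + 0·370 = 18
  c_7 = (0)·(-24) + 0·194 + (-2)·(212) + 4·51 + 1·238 + 0·94 + (0)·(-140) + 0·370 = 18
  c_8 = (0)·(-24) + 0·194 + 1·212 + (-2)·(51) + 0·238 + 0·94 + (0)·(-140) + 0·370 = 110
Expand coordinatewise in base 5:
  c_1 = 90 = 0·5^0 + 3·5^1 + 3·5^2
  c_2 = 74 = 4·5^0 + 4·5^1 + 2·5^2
  c_3 = 110 = 0·5^0 + 2·5^1 + 4·5^2
  c_4 = 83 = 3·5^0 + 1·5^1 + 3·5^2
  c_5 = 89 = 4·5^0 + 2·5^1 + 3·5^2
  c_6 = 18 = 3·5^0 + 3·5^1
  c_7 = 18 = 3·5^0 + 3·5^1
  c_8 = 110 = 0·5^0 + 2·5^1 + 4·5^2
Factor λ_0 = (0, 4, 0, 3, 4, 3, 3, 0)
Factor λ_1 = (3, 4, 2, 1, 2, 3, 3, 2)
Factor λ_2 = (3, 2, 4, 3, 3, 0, 0, 4)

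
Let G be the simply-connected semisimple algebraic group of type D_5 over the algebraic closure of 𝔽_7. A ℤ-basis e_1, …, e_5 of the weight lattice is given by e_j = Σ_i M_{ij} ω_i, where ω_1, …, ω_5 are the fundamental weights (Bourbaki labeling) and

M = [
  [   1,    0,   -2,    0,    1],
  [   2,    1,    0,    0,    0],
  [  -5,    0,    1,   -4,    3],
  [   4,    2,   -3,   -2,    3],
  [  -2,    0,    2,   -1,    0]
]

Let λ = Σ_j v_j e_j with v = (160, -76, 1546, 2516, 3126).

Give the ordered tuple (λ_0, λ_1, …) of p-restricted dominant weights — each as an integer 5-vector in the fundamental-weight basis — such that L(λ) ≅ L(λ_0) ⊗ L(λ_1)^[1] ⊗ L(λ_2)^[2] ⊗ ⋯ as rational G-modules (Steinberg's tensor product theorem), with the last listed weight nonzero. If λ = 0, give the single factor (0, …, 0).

Converting to the ω-basis (c_i = row i of M dotted with v = (160, -76, 1546, 2516, 3126)):
  c_1 = (1)·(160) + (0)·(-76) + (-2)·(1546) + (0)·(2516) + (1)·(3126) = 194
  c_2 = (2)·(160) + (1)·(-76) + (0)·(1546) + (0)·(2516) + (0)·(3126) = 244
  c_3 = (-5)·(160) + (0)·(-76) + (1)·(1546) + (-4)·(2516) + (3)·(3126) = 60
  c_4 = (4)·(160) + (2)·(-76) + (-3)·(1546) + (-2)·(2516) + (3)·(3126) = 196
  c_5 = (-2)·(160) + (0)·(-76) + (2)·(1546) + (-1)·(2516) + (0)·(3126) = 256
Writing each c_i in base p = 7:
  c_1 = 194 = 5·7^0 + 6·7^1 + 3·7^2
  c_2 = 244 = 6·7^0 + 6·7^1 + 4·7^2
  c_3 = 60 = 4·7^0 + 1·7^1 + 1·7^2
  c_4 = 196 = 0·7^0 + 0·7^1 + 4·7^2
  c_5 = 256 = 4·7^0 + 1·7^1 + 5·7^2
λ_0 = (5, 6, 4, 0, 4)
λ_1 = (6, 6, 1, 0, 1)
λ_2 = (3, 4, 1, 4, 5)

((5, 6, 4, 0, 4), (6, 6, 1, 0, 1), (3, 4, 1, 4, 5))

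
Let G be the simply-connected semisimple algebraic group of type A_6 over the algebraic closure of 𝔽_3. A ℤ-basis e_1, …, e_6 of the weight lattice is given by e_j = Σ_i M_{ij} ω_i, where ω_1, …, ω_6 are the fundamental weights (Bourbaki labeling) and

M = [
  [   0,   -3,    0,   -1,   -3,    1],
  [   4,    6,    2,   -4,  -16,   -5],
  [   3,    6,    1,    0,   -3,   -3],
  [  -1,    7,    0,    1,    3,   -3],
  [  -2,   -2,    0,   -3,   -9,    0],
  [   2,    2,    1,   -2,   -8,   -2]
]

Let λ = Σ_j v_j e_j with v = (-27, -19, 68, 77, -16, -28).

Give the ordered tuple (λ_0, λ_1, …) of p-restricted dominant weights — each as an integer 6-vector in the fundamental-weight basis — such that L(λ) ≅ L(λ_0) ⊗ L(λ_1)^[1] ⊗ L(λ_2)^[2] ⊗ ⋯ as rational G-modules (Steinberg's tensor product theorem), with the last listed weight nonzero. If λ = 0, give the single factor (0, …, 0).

((0, 2, 2, 1, 2, 0), (0, 0, 1, 2, 1, 2))

Change of basis e → ω: c = M·v where v = (-27, -19, 68, 77, -16, -28):
  c_1 = 0*-27 + -3*-19 + 0*68 + -1*77 + -3*-16 + 1*-28 = 0
  c_2 = 4*-27 + 6*-19 + 2*68 + -4*77 + -16*-16 + -5*-28 = 2
  c_3 = 3*-27 + 6*-19 + 1*68 + 0*77 + -3*-16 + -3*-28 = 5
  c_4 = -1*-27 + 7*-19 + 0*68 + 1*77 + 3*-16 + -3*-28 = 7
  c_5 = -2*-27 + -2*-19 + 0*68 + -3*77 + -9*-16 + 0*-28 = 5
  c_6 = 2*-27 + 2*-19 + 1*68 + -2*77 + -8*-16 + -2*-28 = 6
p = 3; digits c_i = Σ_j d_{ij}·3^j, 0 ≤ d_{ij} < 3:
  c_1 = 0
  c_2 = 2 = 2·3^0
  c_3 = 5 = 2·3^0 + 1·3^1
  c_4 = 7 = 1·3^0 + 2·3^1
  c_5 = 5 = 2·3^0 + 1·3^1
  c_6 = 6 = 0·3^0 + 2·3^1
p-restricted factor λ_0 = (0, 2, 2, 1, 2, 0)
p-restricted factor λ_1 = (0, 0, 1, 2, 1, 2)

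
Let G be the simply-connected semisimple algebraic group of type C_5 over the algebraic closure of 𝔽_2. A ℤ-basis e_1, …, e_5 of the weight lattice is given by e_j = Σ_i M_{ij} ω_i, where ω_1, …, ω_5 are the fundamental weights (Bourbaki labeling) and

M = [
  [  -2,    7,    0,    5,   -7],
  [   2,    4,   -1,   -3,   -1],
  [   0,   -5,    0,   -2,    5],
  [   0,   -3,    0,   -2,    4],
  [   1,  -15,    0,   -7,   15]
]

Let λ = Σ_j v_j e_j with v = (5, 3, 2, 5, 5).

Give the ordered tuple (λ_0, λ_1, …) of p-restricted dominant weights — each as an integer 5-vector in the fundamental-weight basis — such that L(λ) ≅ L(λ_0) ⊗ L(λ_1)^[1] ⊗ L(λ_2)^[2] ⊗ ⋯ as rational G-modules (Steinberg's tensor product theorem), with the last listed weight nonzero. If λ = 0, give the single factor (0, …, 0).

((1, 0, 0, 1, 0),)

In the fundamental-weight basis, λ has coordinates c = M·v (v = (5, 3, 2, 5, 5)):
  c_1 = -2*5 + 7*3 + 0*2 + 5*5 + -7*5 = 1
  c_2 = 2*5 + 4*3 + -1*2 + -3*5 + -1*5 = 0
  c_3 = 0*5 + -5*3 + 0*2 + -2*5 + 5*5 = 0
  c_4 = 0*5 + -3*3 + 0*2 + -2*5 + 4*5 = 1
  c_5 = 1*5 + -15*3 + 0*2 + -7*5 + 15*5 = 0
Writing each c_i in base p = 2:
  c_1 = 1 = 1·2^0
  c_2 = 0
  c_3 = 0
  c_4 = 1 = 1·2^0
  c_5 = 0
Factor λ_0 = (1, 0, 0, 1, 0)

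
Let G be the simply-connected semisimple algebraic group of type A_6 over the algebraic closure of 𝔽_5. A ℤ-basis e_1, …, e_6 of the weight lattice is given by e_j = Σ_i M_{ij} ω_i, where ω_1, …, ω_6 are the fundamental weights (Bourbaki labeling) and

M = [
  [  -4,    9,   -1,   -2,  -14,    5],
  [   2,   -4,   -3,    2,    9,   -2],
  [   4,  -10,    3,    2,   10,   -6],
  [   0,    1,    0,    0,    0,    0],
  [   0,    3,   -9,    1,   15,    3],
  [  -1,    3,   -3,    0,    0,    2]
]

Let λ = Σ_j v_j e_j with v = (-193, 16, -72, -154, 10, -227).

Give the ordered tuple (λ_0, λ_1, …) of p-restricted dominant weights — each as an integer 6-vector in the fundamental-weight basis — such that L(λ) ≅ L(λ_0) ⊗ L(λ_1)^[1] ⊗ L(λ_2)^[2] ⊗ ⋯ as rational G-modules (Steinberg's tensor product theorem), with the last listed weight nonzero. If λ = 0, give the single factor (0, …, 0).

ω-coordinates c = M·v, v = (-193, 16, -72, -154, 10, -227):
  c_1 = (-4)·(-193) + (9)·(16) + (-1)·(-72) + (-2)·(-154) + (-14)·(10) + (5)·(-227) = 21
  c_2 = (2)·(-193) + (-4)·(16) + (-3)·(-72) + (2)·(-154) + (9)·(10) + (-2)·(-227) = 2
  c_3 = (4)·(-193) + (-10)·(16) + (3)·(-72) + (2)·(-154) + (10)·(10) + (-6)·(-227) = 6
  c_4 = (0)·(-193) + (1)·(16) + (0)·(-72) + (0)·(-154) + (0)·(10) + (0)·(-227) = 16
  c_5 = (0)·(-193) + (3)·(16) + (-9)·(-72) + (1)·(-154) + (15)·(10) + (3)·(-227) = 11
  c_6 = (-1)·(-193) + (3)·(16) + (-3)·(-72) + (0)·(-154) + (0)·(10) + (2)·(-227) = 3
Writing each c_i in base p = 5:
  c_1 = 21 = 1·5^0 + 4·5^1
  c_2 = 2 = 2·5^0
  c_3 = 6 = 1·5^0 + 1·5^1
  c_4 = 16 = 1·5^0 + 3·5^1
  c_5 = 11 = 1·5^0 + 2·5^1
  c_6 = 3 = 3·5^0
λ_0 = (1, 2, 1, 1, 1, 3)
λ_1 = (4, 0, 1, 3, 2, 0)

((1, 2, 1, 1, 1, 3), (4, 0, 1, 3, 2, 0))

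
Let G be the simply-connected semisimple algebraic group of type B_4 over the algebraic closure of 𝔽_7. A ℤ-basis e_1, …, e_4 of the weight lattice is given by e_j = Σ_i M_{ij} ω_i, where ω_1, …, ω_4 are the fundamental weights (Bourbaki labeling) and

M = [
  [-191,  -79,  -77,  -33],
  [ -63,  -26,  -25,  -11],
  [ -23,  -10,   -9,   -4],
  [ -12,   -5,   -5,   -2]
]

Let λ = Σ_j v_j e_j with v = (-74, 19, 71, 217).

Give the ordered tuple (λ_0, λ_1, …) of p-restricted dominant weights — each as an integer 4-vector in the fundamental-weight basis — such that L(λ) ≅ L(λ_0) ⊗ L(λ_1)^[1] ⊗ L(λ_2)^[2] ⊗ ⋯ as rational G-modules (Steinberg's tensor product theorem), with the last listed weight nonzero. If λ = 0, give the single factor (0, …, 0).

((5, 6, 5, 4),)

Compute c_i = Σ_j M_{ij} v_j with v = (-74, 19, 71, 217):
  c_1 = (-191)·(-74) + (-79)·(19) + (-77)·(71) + (-33)·(217) = 5
  c_2 = (-63)·(-74) + (-26)·(19) + (-25)·(71) + (-11)·(217) = 6
  c_3 = (-23)·(-74) + (-10)·(19) + (-9)·(71) + (-4)·(217) = 5
  c_4 = (-12)·(-74) + (-5)·(19) + (-5)·(71) + (-2)·(217) = 4
p = 7; digits c_i = Σ_j d_{ij}·7^j, 0 ≤ d_{ij} < 7:
  c_1 = 5 = 5·7^0
  c_2 = 6 = 6·7^0
  c_3 = 5 = 5·7^0
  c_4 = 4 = 4·7^0
λ_0 = (5, 6, 5, 4)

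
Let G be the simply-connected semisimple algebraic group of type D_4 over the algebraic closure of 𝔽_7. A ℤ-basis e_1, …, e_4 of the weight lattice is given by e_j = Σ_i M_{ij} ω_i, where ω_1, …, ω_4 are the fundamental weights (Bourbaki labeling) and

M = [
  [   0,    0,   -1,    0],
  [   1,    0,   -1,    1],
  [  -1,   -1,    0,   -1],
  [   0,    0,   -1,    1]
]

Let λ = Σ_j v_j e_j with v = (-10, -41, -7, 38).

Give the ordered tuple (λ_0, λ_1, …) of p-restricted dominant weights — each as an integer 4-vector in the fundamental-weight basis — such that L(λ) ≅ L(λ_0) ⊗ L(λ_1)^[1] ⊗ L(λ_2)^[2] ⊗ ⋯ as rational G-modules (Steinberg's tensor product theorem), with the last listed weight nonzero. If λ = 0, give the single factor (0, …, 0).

((0, 0, 6, 3), (1, 5, 1, 6))

Converting to the ω-basis (c_i = row i of M dotted with v = (-10, -41, -7, 38)):
  c_1 = (0)·(-10) + (0)·(-41) + (-1)·(-7) + 0·38 = 7
  c_2 = (1)·(-10) + (0)·(-41) + (-1)·(-7) + 1·38 = 35
  c_3 = (-1)·(-10) + (-1)·(-41) + (0)·(-7) + (-1)·(38) = 13
  c_4 = (0)·(-10) + (0)·(-41) + (-1)·(-7) + 1·38 = 45
Expand coordinatewise in base 7:
  c_1 = 7 = 0·7^0 + 1·7^1
  c_2 = 35 = 0·7^0 + 5·7^1
  c_3 = 13 = 6·7^0 + 1·7^1
  c_4 = 45 = 3·7^0 + 6·7^1
p-restricted factor λ_0 = (0, 0, 6, 3)
p-restricted factor λ_1 = (1, 5, 1, 6)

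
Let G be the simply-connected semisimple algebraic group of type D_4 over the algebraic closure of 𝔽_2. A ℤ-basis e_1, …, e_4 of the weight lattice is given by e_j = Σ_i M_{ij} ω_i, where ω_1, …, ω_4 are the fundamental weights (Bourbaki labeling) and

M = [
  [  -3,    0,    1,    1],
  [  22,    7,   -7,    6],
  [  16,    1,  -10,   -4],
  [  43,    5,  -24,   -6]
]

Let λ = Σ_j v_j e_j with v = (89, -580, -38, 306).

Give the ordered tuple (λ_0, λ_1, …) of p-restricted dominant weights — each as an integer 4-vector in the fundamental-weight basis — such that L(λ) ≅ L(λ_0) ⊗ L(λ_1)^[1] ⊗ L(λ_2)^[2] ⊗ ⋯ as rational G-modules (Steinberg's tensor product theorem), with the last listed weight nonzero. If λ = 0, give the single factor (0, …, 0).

((1, 0, 0, 1), (0, 0, 0, 1))

Converting to the ω-basis (c_i = row i of M dotted with v = (89, -580, -38, 306)):
  c_1 = (-3)·(89) + (0)·(-580) + (1)·(-38) + (1)·(306) = 1
  c_2 = (22)·(89) + (7)·(-580) + (-7)·(-38) + (6)·(306) = 0
  c_3 = (16)·(89) + (1)·(-580) + (-10)·(-38) + (-4)·(306) = 0
  c_4 = (43)·(89) + (5)·(-580) + (-24)·(-38) + (-6)·(306) = 3
Writing each c_i in base p = 2:
  c_1 = 1 = 1·2^0
  c_2 = 0
  c_3 = 0
  c_4 = 3 = 1·2^0 + 1·2^1
Factor λ_0 = (1, 0, 0, 1)
Factor λ_1 = (0, 0, 0, 1)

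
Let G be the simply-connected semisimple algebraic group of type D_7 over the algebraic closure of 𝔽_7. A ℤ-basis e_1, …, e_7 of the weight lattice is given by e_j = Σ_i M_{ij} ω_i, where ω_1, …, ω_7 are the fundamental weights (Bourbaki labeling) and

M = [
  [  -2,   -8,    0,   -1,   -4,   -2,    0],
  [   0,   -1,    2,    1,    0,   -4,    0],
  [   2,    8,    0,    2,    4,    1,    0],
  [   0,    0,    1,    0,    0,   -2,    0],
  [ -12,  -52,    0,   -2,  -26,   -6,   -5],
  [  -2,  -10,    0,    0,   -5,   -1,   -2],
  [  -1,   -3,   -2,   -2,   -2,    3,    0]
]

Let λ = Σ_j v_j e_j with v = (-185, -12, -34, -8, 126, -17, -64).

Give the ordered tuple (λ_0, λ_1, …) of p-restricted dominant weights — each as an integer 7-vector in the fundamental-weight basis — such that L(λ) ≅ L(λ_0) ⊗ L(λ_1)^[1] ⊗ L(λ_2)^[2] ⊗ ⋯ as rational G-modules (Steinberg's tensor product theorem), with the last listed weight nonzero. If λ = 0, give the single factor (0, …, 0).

((4, 4, 5, 0, 6, 5, 2),)

Compute c_i = Σ_j M_{ij} v_j with v = (-185, -12, -34, -8, 126, -17, -64):
  c_1 = (-2)·(-185) + (-8)·(-12) + (0)·(-34) + (-1)·(-8) + (-4)·(126) + (-2)·(-17) + (0)·(-64) = 4
  c_2 = (0)·(-185) + (-1)·(-12) + (2)·(-34) + (1)·(-8) + 0·126 + (-4)·(-17) + (0)·(-64) = 4
  c_3 = (2)·(-185) + (8)·(-12) + (0)·(-34) + (2)·(-8) + 4·126 + (1)·(-17) + (0)·(-64) = 5
  c_4 = (0)·(-185) + (0)·(-12) + (1)·(-34) + (0)·(-8) + 0·126 + (-2)·(-17) + (0)·(-64) = 0
  c_5 = (-12)·(-185) + (-52)·(-12) + (0)·(-34) + (-2)·(-8) + (-26)·(126) + (-6)·(-17) + (-5)·(-64) = 6
  c_6 = (-2)·(-185) + (-10)·(-12) + (0)·(-34) + (0)·(-8) + (-5)·(126) + (-1)·(-17) + (-2)·(-64) = 5
  c_7 = (-1)·(-185) + (-3)·(-12) + (-2)·(-34) + (-2)·(-8) + (-2)·(126) + (3)·(-17) + (0)·(-64) = 2
Writing each c_i in base p = 7:
  c_1 = 4 = 4·7^0
  c_2 = 4 = 4·7^0
  c_3 = 5 = 5·7^0
  c_4 = 0
  c_5 = 6 = 6·7^0
  c_6 = 5 = 5·7^0
  c_7 = 2 = 2·7^0
p-restricted factor λ_0 = (4, 4, 5, 0, 6, 5, 2)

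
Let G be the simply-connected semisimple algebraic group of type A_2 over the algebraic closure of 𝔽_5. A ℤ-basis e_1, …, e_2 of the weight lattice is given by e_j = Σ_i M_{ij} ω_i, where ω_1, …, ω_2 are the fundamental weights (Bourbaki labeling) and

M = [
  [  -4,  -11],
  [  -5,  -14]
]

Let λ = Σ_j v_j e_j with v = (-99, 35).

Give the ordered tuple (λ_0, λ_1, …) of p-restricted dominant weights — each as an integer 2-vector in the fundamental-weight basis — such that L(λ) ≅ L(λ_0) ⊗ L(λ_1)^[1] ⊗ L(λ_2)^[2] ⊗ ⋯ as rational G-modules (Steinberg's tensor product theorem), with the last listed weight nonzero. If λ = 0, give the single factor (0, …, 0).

((1, 0), (2, 1))

Change of basis e → ω: c = M·v where v = (-99, 35):
  c_1 = -4*-99 + -11*35 = 11
  c_2 = -5*-99 + -14*35 = 5
Expand coordinatewise in base 5:
  c_1 = 11 = 1·5^0 + 2·5^1
  c_2 = 5 = 0·5^0 + 1·5^1
p-restricted factor λ_0 = (1, 0)
p-restricted factor λ_1 = (2, 1)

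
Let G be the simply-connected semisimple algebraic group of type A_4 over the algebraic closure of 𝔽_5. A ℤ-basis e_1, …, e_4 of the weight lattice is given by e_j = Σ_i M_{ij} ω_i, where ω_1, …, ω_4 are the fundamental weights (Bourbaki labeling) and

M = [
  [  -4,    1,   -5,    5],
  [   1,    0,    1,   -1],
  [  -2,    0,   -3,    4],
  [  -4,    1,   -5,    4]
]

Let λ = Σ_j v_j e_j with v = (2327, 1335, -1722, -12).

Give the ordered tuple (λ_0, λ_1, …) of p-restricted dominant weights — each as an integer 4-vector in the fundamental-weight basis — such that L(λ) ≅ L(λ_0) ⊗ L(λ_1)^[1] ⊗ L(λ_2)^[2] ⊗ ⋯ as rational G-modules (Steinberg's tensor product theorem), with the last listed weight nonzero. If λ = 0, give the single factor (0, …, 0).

Converting to the ω-basis (c_i = row i of M dotted with v = (2327, 1335, -1722, -12)):
  c_1 = -4*2327 + 1*1335 + -5*-1722 + 5*-12 = 577
  c_2 = 1*2327 + 0*1335 + 1*-1722 + -1*-12 = 617
  c_3 = -2*2327 + 0*1335 + -3*-1722 + 4*-12 = 464
  c_4 = -4*2327 + 1*1335 + -5*-1722 + 4*-12 = 589
p = 5; digits c_i = Σ_j d_{ij}·5^j, 0 ≤ d_{ij} < 5:
  c_1 = 577 = 2·5^0 + 0·5^1 + 3·5^2 + 4·5^3
  c_2 = 617 = 2·5^0 + 3·5^1 + 4·5^2 + 4·5^3
  c_3 = 464 = 4·5^0 + 2·5^1 + 3·5^2 + 3·5^3
  c_4 = 589 = 4·5^0 + 2·5^1 + 3·5^2 + 4·5^3
λ_0 = (2, 2, 4, 4)
λ_1 = (0, 3, 2, 2)
λ_2 = (3, 4, 3, 3)
λ_3 = (4, 4, 3, 4)

((2, 2, 4, 4), (0, 3, 2, 2), (3, 4, 3, 3), (4, 4, 3, 4))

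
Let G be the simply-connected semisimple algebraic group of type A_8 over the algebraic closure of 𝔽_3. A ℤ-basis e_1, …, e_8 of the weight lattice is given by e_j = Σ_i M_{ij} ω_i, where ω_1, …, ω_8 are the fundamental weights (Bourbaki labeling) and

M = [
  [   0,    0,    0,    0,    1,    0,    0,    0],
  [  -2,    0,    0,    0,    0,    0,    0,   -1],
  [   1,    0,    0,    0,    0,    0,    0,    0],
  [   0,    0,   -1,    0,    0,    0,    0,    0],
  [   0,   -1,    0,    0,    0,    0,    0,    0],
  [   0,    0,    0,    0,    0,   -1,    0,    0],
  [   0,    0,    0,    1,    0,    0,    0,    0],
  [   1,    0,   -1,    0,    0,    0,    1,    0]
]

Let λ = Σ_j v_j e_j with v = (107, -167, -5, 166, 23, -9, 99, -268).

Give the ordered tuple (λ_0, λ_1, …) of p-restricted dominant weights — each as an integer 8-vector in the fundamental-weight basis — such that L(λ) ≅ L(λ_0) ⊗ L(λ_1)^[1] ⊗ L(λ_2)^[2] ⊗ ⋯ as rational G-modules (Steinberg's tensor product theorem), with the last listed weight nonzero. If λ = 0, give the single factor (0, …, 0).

((2, 0, 2, 2, 2, 0, 1, 1), (1, 0, 2, 1, 1, 0, 1, 1), (2, 0, 2, 0, 0, 1, 0, 2), (0, 2, 0, 0, 0, 0, 0, 1), (0, 0, 1, 0, 2, 0, 2, 2))

In the fundamental-weight basis, λ has coordinates c = M·v (v = (107, -167, -5, 166, 23, -9, 99, -268)):
  c_1 = (0)·(107) + (0)·(-167) + (0)·(-5) + (0)·(166) + (1)·(23) + (0)·(-9) + (0)·(99) + (0)·(-268) = 23
  c_2 = (-2)·(107) + (0)·(-167) + (0)·(-5) + (0)·(166) + (0)·(23) + (0)·(-9) + (0)·(99) + (-1)·(-268) = 54
  c_3 = (1)·(107) + (0)·(-167) + (0)·(-5) + (0)·(166) + (0)·(23) + (0)·(-9) + (0)·(99) + (0)·(-268) = 107
  c_4 = (0)·(107) + (0)·(-167) + (-1)·(-5) + (0)·(166) + (0)·(23) + (0)·(-9) + (0)·(99) + (0)·(-268) = 5
  c_5 = (0)·(107) + (-1)·(-167) + (0)·(-5) + (0)·(166) + (0)·(23) + (0)·(-9) + (0)·(99) + (0)·(-268) = 167
  c_6 = (0)·(107) + (0)·(-167) + (0)·(-5) + (0)·(166) + (0)·(23) + (-1)·(-9) + (0)·(99) + (0)·(-268) = 9
  c_7 = (0)·(107) + (0)·(-167) + (0)·(-5) + (1)·(166) + (0)·(23) + (0)·(-9) + (0)·(99) + (0)·(-268) = 166
  c_8 = (1)·(107) + (0)·(-167) + (-1)·(-5) + (0)·(166) + (0)·(23) + (0)·(-9) + (1)·(99) + (0)·(-268) = 211
Expand coordinatewise in base 3:
  c_1 = 23 = 2·3^0 + 1·3^1 + 2·3^2
  c_2 = 54 = 0·3^0 + 0·3^1 + 0·3^2 + 2·3^3
  c_3 = 107 = 2·3^0 + 2·3^1 + 2·3^2 + 0·3^3 + 1·3^4
  c_4 = 5 = 2·3^0 + 1·3^1
  c_5 = 167 = 2·3^0 + 1·3^1 + 0·3^2 + 0·3^3 + 2·3^4
  c_6 = 9 = 0·3^0 + 0·3^1 + 1·3^2
  c_7 = 166 = 1·3^0 + 1·3^1 + 0·3^2 + 0·3^3 + 2·3^4
  c_8 = 211 = 1·3^0 + 1·3^1 + 2·3^2 + 1·3^3 + 2·3^4
λ_0 = (2, 0, 2, 2, 2, 0, 1, 1)
λ_1 = (1, 0, 2, 1, 1, 0, 1, 1)
λ_2 = (2, 0, 2, 0, 0, 1, 0, 2)
λ_3 = (0, 2, 0, 0, 0, 0, 0, 1)
λ_4 = (0, 0, 1, 0, 2, 0, 2, 2)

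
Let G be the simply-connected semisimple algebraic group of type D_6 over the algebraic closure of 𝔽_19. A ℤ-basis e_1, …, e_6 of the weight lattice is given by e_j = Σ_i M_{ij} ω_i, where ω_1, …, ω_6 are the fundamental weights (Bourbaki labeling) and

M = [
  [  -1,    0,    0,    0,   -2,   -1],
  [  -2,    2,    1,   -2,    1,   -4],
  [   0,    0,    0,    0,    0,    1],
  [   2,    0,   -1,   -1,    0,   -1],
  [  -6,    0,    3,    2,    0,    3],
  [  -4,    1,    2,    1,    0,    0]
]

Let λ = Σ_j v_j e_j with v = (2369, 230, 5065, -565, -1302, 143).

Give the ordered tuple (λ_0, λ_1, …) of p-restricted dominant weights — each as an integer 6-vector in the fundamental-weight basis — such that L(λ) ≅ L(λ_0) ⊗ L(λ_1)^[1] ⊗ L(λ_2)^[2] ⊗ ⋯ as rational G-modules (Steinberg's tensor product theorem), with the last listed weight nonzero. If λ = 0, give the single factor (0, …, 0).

Change of basis e → ω: c = M·v where v = (2369, 230, 5065, -565, -1302, 143):
  c_1 = (-1)·(2369) + 0·230 + 0·5065 + (0)·(-565) + (-2)·(-1302) + (-1)·(143) = 92
  c_2 = (-2)·(2369) + 2·230 + 1·5065 + (-2)·(-565) + (1)·(-1302) + (-4)·(143) = 43
  c_3 = 0·2369 + 0·230 + 0·5065 + (0)·(-565) + (0)·(-1302) + 1·143 = 143
  c_4 = 2·2369 + 0·230 + (-1)·(5065) + (-1)·(-565) + (0)·(-1302) + (-1)·(143) = 95
  c_5 = (-6)·(2369) + 0·230 + 3·5065 + (2)·(-565) + (0)·(-1302) + 3·143 = 280
  c_6 = (-4)·(2369) + 1·230 + 2·5065 + (1)·(-565) + (0)·(-1302) + 0·143 = 319
p = 19; digits c_i = Σ_j d_{ij}·19^j, 0 ≤ d_{ij} < 19:
  c_1 = 92 = 16·19^0 + 4·19^1
  c_2 = 43 = 5·19^0 + 2·19^1
  c_3 = 143 = 10·19^0 + 7·19^1
  c_4 = 95 = 0·19^0 + 5·19^1
  c_5 = 280 = 14·19^0 + 14·19^1
  c_6 = 319 = 15·19^0 + 16·19^1
p-restricted factor λ_0 = (16, 5, 10, 0, 14, 15)
p-restricted factor λ_1 = (4, 2, 7, 5, 14, 16)

((16, 5, 10, 0, 14, 15), (4, 2, 7, 5, 14, 16))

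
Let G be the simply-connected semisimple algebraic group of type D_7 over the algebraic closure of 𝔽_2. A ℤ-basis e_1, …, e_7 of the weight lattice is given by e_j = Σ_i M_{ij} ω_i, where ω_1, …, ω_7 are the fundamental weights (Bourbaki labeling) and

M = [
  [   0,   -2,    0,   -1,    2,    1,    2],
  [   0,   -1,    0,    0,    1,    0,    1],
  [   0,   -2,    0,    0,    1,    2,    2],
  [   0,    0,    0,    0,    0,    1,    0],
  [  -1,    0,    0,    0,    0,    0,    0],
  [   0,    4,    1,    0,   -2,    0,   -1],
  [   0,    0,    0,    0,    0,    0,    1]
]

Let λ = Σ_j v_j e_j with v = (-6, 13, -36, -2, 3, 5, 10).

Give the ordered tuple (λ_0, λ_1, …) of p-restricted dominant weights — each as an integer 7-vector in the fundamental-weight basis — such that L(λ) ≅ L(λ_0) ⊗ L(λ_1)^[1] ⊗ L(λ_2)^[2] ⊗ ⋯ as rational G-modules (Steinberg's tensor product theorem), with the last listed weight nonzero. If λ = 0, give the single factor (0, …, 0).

ω-coordinates c = M·v, v = (-6, 13, -36, -2, 3, 5, 10):
  c_1 = (0)·(-6) + (-2)·(13) + (0)·(-36) + (-1)·(-2) + (2)·(3) + (1)·(5) + (2)·(10) = 7
  c_2 = (0)·(-6) + (-1)·(13) + (0)·(-36) + (0)·(-2) + (1)·(3) + (0)·(5) + (1)·(10) = 0
  c_3 = (0)·(-6) + (-2)·(13) + (0)·(-36) + (0)·(-2) + (1)·(3) + (2)·(5) + (2)·(10) = 7
  c_4 = (0)·(-6) + (0)·(13) + (0)·(-36) + (0)·(-2) + (0)·(3) + (1)·(5) + (0)·(10) = 5
  c_5 = (-1)·(-6) + (0)·(13) + (0)·(-36) + (0)·(-2) + (0)·(3) + (0)·(5) + (0)·(10) = 6
  c_6 = (0)·(-6) + (4)·(13) + (1)·(-36) + (0)·(-2) + (-2)·(3) + (0)·(5) + (-1)·(10) = 0
  c_7 = (0)·(-6) + (0)·(13) + (0)·(-36) + (0)·(-2) + (0)·(3) + (0)·(5) + (1)·(10) = 10
Base-2 expansion of each c_i:
  c_1 = 7 = 1·2^0 + 1·2^1 + 1·2^2
  c_2 = 0
  c_3 = 7 = 1·2^0 + 1·2^1 + 1·2^2
  c_4 = 5 = 1·2^0 + 0·2^1 + 1·2^2
  c_5 = 6 = 0·2^0 + 1·2^1 + 1·2^2
  c_6 = 0
  c_7 = 10 = 0·2^0 + 1·2^1 + 0·2^2 + 1·2^3
p-restricted factor λ_0 = (1, 0, 1, 1, 0, 0, 0)
p-restricted factor λ_1 = (1, 0, 1, 0, 1, 0, 1)
p-restricted factor λ_2 = (1, 0, 1, 1, 1, 0, 0)
p-restricted factor λ_3 = (0, 0, 0, 0, 0, 0, 1)

((1, 0, 1, 1, 0, 0, 0), (1, 0, 1, 0, 1, 0, 1), (1, 0, 1, 1, 1, 0, 0), (0, 0, 0, 0, 0, 0, 1))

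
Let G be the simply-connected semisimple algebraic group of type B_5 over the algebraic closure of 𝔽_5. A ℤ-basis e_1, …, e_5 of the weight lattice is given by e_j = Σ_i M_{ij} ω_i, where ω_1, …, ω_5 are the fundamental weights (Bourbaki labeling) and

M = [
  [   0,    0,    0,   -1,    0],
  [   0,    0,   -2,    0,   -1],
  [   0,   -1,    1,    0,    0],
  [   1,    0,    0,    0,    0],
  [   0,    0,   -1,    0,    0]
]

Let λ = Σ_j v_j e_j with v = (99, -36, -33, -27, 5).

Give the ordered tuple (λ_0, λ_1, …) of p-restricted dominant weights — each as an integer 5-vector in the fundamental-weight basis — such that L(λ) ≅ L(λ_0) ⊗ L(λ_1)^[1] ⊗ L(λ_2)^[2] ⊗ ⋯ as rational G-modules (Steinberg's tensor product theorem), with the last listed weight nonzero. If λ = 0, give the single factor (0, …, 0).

((2, 1, 3, 4, 3), (0, 2, 0, 4, 1), (1, 2, 0, 3, 1))

Change of basis e → ω: c = M·v where v = (99, -36, -33, -27, 5):
  c_1 = (0)·(99) + (0)·(-36) + (0)·(-33) + (-1)·(-27) + (0)·(5) = 27
  c_2 = (0)·(99) + (0)·(-36) + (-2)·(-33) + (0)·(-27) + (-1)·(5) = 61
  c_3 = (0)·(99) + (-1)·(-36) + (1)·(-33) + (0)·(-27) + (0)·(5) = 3
  c_4 = (1)·(99) + (0)·(-36) + (0)·(-33) + (0)·(-27) + (0)·(5) = 99
  c_5 = (0)·(99) + (0)·(-36) + (-1)·(-33) + (0)·(-27) + (0)·(5) = 33
Expand coordinatewise in base 5:
  c_1 = 27 = 2·5^0 + 0·5^1 + 1·5^2
  c_2 = 61 = 1·5^0 + 2·5^1 + 2·5^2
  c_3 = 3 = 3·5^0
  c_4 = 99 = 4·5^0 + 4·5^1 + 3·5^2
  c_5 = 33 = 3·5^0 + 1·5^1 + 1·5^2
λ_0 = (2, 1, 3, 4, 3)
λ_1 = (0, 2, 0, 4, 1)
λ_2 = (1, 2, 0, 3, 1)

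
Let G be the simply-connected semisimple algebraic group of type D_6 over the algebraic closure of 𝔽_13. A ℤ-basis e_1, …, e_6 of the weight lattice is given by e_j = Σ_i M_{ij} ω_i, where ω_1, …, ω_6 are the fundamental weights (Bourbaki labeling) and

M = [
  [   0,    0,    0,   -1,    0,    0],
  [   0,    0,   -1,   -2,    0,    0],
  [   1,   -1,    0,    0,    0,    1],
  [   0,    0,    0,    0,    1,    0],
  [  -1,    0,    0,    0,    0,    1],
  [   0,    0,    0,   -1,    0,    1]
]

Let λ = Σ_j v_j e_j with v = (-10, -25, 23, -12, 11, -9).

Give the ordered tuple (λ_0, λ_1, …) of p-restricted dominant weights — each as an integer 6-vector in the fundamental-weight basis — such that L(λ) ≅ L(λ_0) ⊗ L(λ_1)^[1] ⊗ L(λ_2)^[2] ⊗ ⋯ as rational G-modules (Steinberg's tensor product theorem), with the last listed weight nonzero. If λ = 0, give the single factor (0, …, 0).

Change of basis e → ω: c = M·v where v = (-10, -25, 23, -12, 11, -9):
  c_1 = 0*-10 + 0*-25 + 0*23 + -1*-12 + 0*11 + 0*-9 = 12
  c_2 = 0*-10 + 0*-25 + -1*23 + -2*-12 + 0*11 + 0*-9 = 1
  c_3 = 1*-10 + -1*-25 + 0*23 + 0*-12 + 0*11 + 1*-9 = 6
  c_4 = 0*-10 + 0*-25 + 0*23 + 0*-12 + 1*11 + 0*-9 = 11
  c_5 = -1*-10 + 0*-25 + 0*23 + 0*-12 + 0*11 + 1*-9 = 1
  c_6 = 0*-10 + 0*-25 + 0*23 + -1*-12 + 0*11 + 1*-9 = 3
Expand coordinatewise in base 13:
  c_1 = 12 = 12·13^0
  c_2 = 1 = 1·13^0
  c_3 = 6 = 6·13^0
  c_4 = 11 = 11·13^0
  c_5 = 1 = 1·13^0
  c_6 = 3 = 3·13^0
Factor λ_0 = (12, 1, 6, 11, 1, 3)

((12, 1, 6, 11, 1, 3),)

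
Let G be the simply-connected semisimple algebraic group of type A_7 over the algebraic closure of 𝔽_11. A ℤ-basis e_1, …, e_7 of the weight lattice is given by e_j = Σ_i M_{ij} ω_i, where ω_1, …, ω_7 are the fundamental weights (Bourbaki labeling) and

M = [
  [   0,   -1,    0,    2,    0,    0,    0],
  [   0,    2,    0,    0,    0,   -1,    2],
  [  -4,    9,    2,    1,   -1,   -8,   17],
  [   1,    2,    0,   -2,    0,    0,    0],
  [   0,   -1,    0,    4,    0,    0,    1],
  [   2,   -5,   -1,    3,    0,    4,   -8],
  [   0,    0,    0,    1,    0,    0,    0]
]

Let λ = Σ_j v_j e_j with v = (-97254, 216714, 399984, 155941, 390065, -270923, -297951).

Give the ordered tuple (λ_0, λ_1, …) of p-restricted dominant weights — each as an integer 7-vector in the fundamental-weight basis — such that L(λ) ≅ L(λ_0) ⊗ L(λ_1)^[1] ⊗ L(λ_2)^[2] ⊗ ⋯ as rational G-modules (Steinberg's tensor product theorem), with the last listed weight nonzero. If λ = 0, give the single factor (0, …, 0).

Change of basis e → ω: c = M·v where v = (-97254, 216714, 399984, 155941, 390065, -270923, -297951):
  c_1 = 0*-97254 + -1*216714 + 0*399984 + 2*155941 + 0*390065 + 0*-270923 + 0*-297951 = 95168
  c_2 = 0*-97254 + 2*216714 + 0*399984 + 0*155941 + 0*390065 + -1*-270923 + 2*-297951 = 108449
  c_3 = -4*-97254 + 9*216714 + 2*399984 + 1*155941 + -1*390065 + -8*-270923 + 17*-297951 = 7503
  c_4 = 1*-97254 + 2*216714 + 0*399984 + -2*155941 + 0*390065 + 0*-270923 + 0*-297951 = 24292
  c_5 = 0*-97254 + -1*216714 + 0*399984 + 4*155941 + 0*390065 + 0*-270923 + 1*-297951 = 109099
  c_6 = 2*-97254 + -5*216714 + -1*399984 + 3*155941 + 0*390065 + 4*-270923 + -8*-297951 = 89677
  c_7 = 0*-97254 + 0*216714 + 0*399984 + 1*155941 + 0*390065 + 0*-270923 + 0*-297951 = 155941
Writing each c_i in base p = 11:
  c_1 = 95168 = 7·11^0 + 5·11^1 + 5·11^2 + 5·11^3 + 6·11^4
  c_2 = 108449 = 0·11^0 + 3·11^1 + 5·11^2 + 4·11^3 + 7·11^4
  c_3 = 7503 = 1·11^0 + 0·11^1 + 7·11^2 + 5·11^3
  c_4 = 24292 = 4·11^0 + 8·11^1 + 2·11^2 + 7·11^3 + 1·11^4
  c_5 = 109099 = 1·11^0 + 7·11^1 + 10·11^2 + 4·11^3 + 7·11^4
  c_6 = 89677 = 5·11^0 + 1·11^1 + 4·11^2 + 1·11^3 + 6·11^4
  c_7 = 155941 = 5·11^0 + 8·11^1 + 1·11^2 + 7·11^3 + 10·11^4
Factor λ_0 = (7, 0, 1, 4, 1, 5, 5)
Factor λ_1 = (5, 3, 0, 8, 7, 1, 8)
Factor λ_2 = (5, 5, 7, 2, 10, 4, 1)
Factor λ_3 = (5, 4, 5, 7, 4, 1, 7)
Factor λ_4 = (6, 7, 0, 1, 7, 6, 10)

((7, 0, 1, 4, 1, 5, 5), (5, 3, 0, 8, 7, 1, 8), (5, 5, 7, 2, 10, 4, 1), (5, 4, 5, 7, 4, 1, 7), (6, 7, 0, 1, 7, 6, 10))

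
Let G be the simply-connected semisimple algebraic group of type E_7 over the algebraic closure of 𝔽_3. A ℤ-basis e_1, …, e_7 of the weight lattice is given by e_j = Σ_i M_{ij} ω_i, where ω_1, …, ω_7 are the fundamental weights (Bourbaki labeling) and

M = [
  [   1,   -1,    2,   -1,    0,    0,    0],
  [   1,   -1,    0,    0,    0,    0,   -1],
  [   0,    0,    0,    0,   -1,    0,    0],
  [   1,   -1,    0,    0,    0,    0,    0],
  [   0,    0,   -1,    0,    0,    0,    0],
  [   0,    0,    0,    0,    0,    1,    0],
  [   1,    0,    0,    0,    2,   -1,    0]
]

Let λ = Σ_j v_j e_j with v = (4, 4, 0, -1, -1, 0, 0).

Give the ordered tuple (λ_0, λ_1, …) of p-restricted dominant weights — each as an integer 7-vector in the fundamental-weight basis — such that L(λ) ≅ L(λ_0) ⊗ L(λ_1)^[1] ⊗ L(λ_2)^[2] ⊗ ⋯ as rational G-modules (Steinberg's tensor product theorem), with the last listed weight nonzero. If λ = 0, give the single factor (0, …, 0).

In the fundamental-weight basis, λ has coordinates c = M·v (v = (4, 4, 0, -1, -1, 0, 0)):
  c_1 = 1*4 + -1*4 + 2*0 + -1*-1 + 0*-1 + 0*0 + 0*0 = 1
  c_2 = 1*4 + -1*4 + 0*0 + 0*-1 + 0*-1 + 0*0 + -1*0 = 0
  c_3 = 0*4 + 0*4 + 0*0 + 0*-1 + -1*-1 + 0*0 + 0*0 = 1
  c_4 = 1*4 + -1*4 + 0*0 + 0*-1 + 0*-1 + 0*0 + 0*0 = 0
  c_5 = 0*4 + 0*4 + -1*0 + 0*-1 + 0*-1 + 0*0 + 0*0 = 0
  c_6 = 0*4 + 0*4 + 0*0 + 0*-1 + 0*-1 + 1*0 + 0*0 = 0
  c_7 = 1*4 + 0*4 + 0*0 + 0*-1 + 2*-1 + -1*0 + 0*0 = 2
Expand coordinatewise in base 3:
  c_1 = 1 = 1·3^0
  c_2 = 0
  c_3 = 1 = 1·3^0
  c_4 = 0
  c_5 = 0
  c_6 = 0
  c_7 = 2 = 2·3^0
Factor λ_0 = (1, 0, 1, 0, 0, 0, 2)

((1, 0, 1, 0, 0, 0, 2),)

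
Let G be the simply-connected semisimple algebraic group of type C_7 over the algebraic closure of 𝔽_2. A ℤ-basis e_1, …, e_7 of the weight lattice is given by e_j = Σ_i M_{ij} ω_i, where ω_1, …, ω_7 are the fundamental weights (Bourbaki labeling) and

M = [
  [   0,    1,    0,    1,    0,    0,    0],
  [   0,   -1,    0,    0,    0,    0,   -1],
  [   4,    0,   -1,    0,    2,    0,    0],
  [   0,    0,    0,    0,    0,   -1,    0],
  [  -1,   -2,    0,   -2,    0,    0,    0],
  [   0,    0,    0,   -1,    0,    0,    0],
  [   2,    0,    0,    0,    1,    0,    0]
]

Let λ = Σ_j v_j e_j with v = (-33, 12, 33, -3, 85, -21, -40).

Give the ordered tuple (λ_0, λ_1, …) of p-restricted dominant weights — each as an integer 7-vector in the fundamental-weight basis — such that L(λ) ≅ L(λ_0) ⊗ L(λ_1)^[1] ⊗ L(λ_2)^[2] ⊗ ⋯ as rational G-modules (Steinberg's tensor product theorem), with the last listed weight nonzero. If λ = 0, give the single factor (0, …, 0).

((1, 0, 1, 1, 1, 1, 1), (0, 0, 0, 0, 1, 1, 1), (0, 1, 1, 1, 1, 0, 0), (1, 1, 0, 0, 1, 0, 0), (0, 1, 0, 1, 0, 0, 1))

In the fundamental-weight basis, λ has coordinates c = M·v (v = (-33, 12, 33, -3, 85, -21, -40)):
  c_1 = 0*-33 + 1*12 + 0*33 + 1*-3 + 0*85 + 0*-21 + 0*-40 = 9
  c_2 = 0*-33 + -1*12 + 0*33 + 0*-3 + 0*85 + 0*-21 + -1*-40 = 28
  c_3 = 4*-33 + 0*12 + -1*33 + 0*-3 + 2*85 + 0*-21 + 0*-40 = 5
  c_4 = 0*-33 + 0*12 + 0*33 + 0*-3 + 0*85 + -1*-21 + 0*-40 = 21
  c_5 = -1*-33 + -2*12 + 0*33 + -2*-3 + 0*85 + 0*-21 + 0*-40 = 15
  c_6 = 0*-33 + 0*12 + 0*33 + -1*-3 + 0*85 + 0*-21 + 0*-40 = 3
  c_7 = 2*-33 + 0*12 + 0*33 + 0*-3 + 1*85 + 0*-21 + 0*-40 = 19
p = 2; digits c_i = Σ_j d_{ij}·2^j, 0 ≤ d_{ij} < 2:
  c_1 = 9 = 1·2^0 + 0·2^1 + 0·2^2 + 1·2^3
  c_2 = 28 = 0·2^0 + 0·2^1 + 1·2^2 + 1·2^3 + 1·2^4
  c_3 = 5 = 1·2^0 + 0·2^1 + 1·2^2
  c_4 = 21 = 1·2^0 + 0·2^1 + 1·2^2 + 0·2^3 + 1·2^4
  c_5 = 15 = 1·2^0 + 1·2^1 + 1·2^2 + 1·2^3
  c_6 = 3 = 1·2^0 + 1·2^1
  c_7 = 19 = 1·2^0 + 1·2^1 + 0·2^2 + 0·2^3 + 1·2^4
p-restricted factor λ_0 = (1, 0, 1, 1, 1, 1, 1)
p-restricted factor λ_1 = (0, 0, 0, 0, 1, 1, 1)
p-restricted factor λ_2 = (0, 1, 1, 1, 1, 0, 0)
p-restricted factor λ_3 = (1, 1, 0, 0, 1, 0, 0)
p-restricted factor λ_4 = (0, 1, 0, 1, 0, 0, 1)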